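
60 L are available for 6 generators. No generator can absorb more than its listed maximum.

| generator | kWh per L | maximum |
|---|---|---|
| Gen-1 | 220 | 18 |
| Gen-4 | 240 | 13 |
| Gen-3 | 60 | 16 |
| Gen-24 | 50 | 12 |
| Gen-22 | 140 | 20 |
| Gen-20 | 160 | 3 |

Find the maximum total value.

Rank by kWh per L: Gen-4 240 > Gen-1 220 > Gen-20 160 > Gen-22 140 > Gen-3 60 > Gen-24 50.
Gen-4 takes 13 to reach its cap of 13 ; 47 left.
Give Gen-1 18 to hit its cap of 18 ; 29 left.
Give Gen-20 3 to hit its cap of 3 ; 26 left.
Gen-22 takes 20 to reach its cap of 20 ; 6 left.
Only 6 left; Gen-3 takes them to reach 6.
Total = 220×18 + 240×13 + 60×6 + 140×20 + 160×3 = 10720.

10720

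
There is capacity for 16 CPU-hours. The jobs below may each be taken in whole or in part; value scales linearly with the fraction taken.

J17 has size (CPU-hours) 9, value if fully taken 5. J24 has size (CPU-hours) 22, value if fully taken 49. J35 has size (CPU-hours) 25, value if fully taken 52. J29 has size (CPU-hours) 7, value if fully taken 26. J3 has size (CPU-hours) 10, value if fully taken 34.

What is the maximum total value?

Sort by value density: J29 26/7≈3.71, J3 34/10≈3.4, J24 49/22≈2.23, J35 52/25≈2.08, J17 5/9≈0.556.
J29: take in full, 7 CPU-hours for value 26 — 9 left.
Only 9 CPU-hours remain; take 9/10 of J3 for value 34×9/10 = 30.6.
Total value = 56.6.

56.6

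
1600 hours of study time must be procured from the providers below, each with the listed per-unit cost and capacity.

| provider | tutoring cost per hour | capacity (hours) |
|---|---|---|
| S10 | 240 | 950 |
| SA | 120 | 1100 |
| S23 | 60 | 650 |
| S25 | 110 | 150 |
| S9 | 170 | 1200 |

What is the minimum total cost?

Use providers in increasing cost order.
S23 at 60: take all 650 hours → 950 still needed.
Take 150 from S25 at 110 → need 800 more.
SA at 120: take 800 of its 1100 → requirement met.
S9, S10: unused.
Cost = 650×60 + 150×110 + 800×120 = 151500.

151500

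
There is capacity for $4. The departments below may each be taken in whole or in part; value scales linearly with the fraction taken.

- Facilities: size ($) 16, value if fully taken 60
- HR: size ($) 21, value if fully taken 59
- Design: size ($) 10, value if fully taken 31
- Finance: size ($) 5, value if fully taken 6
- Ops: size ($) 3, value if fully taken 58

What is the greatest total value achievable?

61.75

Sort by value density: Ops 58/3≈19.3, Facilities 60/16≈3.75, Design 31/10≈3.1, HR 59/21≈2.81, Finance 6/5≈1.2.
Take all of Ops (3 $, value 58) ; 1 $ left.
Fill the last 1 $ with part of Facilities: 1/16 of it earns 3.75.
Total value = 61.75.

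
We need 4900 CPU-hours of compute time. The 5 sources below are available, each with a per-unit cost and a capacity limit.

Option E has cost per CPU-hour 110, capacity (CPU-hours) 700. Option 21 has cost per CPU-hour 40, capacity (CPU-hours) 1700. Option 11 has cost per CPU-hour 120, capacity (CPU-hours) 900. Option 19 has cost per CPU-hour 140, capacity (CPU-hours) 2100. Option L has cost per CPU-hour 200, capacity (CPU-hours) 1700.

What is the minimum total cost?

477000

Fill from the cheapest source first.
Option 21 at 40: take all 1700 CPU-hours → 3200 still needed.
Option E at 110: take all 700 CPU-hours → 2500 still needed.
Take 900 from Option 11 at 120 → need 1600 more.
Option 19 (140): take the remaining 1600 → done.
Option L: unused.
Cost = 1700×40 + 700×110 + 900×120 + 1600×140 = 477000.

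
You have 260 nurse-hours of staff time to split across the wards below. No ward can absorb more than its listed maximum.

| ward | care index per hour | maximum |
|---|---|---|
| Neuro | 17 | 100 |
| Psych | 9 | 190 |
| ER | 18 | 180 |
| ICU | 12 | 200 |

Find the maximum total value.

Rank by care index per hour: ER 18 > Neuro 17 > ICU 12 > Psych 9.
Give ER 180 to hit its cap of 180 ; 80 left.
Neuro: +80 (room for 100) → 80. Pool exhausted.
Total = 17×80 + 18×180 = 4600.

4600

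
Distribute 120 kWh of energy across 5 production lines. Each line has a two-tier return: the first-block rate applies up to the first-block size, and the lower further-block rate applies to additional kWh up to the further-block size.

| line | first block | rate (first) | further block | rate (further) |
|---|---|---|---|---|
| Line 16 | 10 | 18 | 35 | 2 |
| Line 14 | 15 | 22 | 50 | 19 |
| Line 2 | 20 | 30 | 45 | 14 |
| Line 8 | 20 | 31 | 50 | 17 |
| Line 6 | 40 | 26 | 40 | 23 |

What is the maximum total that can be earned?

3180

Order all 10 blocks by rate: Line 8/T1 31 > Line 2/T1 30 > Line 6/T1 26 > Line 6/T2 23 > Line 14/T1 22 > Line 14/T2 19 > Line 16/T1 18 > Line 8/T2 17 > Line 2/T2 14 > Line 16/T2 2.
Fill Line 8 T1 block (20 at 31) ; 100 left.
Line 2 T1 at 30: fill all 20 ; 80 left.
Line 6/T1 (26): +40 ; 40 left.
Fill Line 6 T2 block (40 at 23) ; 0 left.
Total = 31×20 + 30×20 + 26×40 + 23×40 = 3180.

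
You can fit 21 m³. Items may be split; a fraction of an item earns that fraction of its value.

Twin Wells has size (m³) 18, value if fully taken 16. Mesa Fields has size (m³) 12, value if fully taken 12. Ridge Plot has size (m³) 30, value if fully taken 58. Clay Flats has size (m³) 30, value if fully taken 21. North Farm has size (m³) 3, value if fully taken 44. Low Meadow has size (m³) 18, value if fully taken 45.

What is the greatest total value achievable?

89

Sort by value density: North Farm 44/3≈14.7, Low Meadow 45/18≈2.5, Ridge Plot 58/30≈1.93, Mesa Fields 12/12≈1, Twin Wells 16/18≈0.889, Clay Flats 21/30≈0.7.
All 3 m³ of North Farm fit (value 44) — 18 remain.
Low Meadow: take in full, 18 m³ for value 45 — 0 left.
Total value = 89.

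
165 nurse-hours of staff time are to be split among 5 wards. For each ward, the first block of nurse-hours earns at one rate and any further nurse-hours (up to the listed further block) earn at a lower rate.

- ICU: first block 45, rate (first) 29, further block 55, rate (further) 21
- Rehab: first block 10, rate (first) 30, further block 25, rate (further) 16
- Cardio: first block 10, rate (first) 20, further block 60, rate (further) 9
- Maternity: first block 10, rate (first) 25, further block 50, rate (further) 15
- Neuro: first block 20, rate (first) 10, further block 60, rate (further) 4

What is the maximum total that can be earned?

Order all 10 blocks by rate: Rehab/tier1 30 > ICU/tier1 29 > Maternity/tier1 25 > ICU/tier2 21 > Cardio/tier1 20 > Rehab/tier2 16 > Maternity/tier2 15 > Neuro/tier1 10 > Cardio/tier2 9 > Neuro/tier2 4.
Rehab tier1 at 30: fill all 10 → 155 left.
ICU tier1 at 29: fill all 45 → 110 left.
Fill Maternity tier1 block (10 at 25) → 100 left.
ICU tier2 at 21: fill all 55 → 45 left.
Cardio tier1 at 20: fill all 10 → 35 left.
Rehab tier2 at 16: fill all 25 → 10 left.
Maternity/tier2: +10 of 50 at 15; pool empty.
Total = 30×10 + 29×45 + 25×10 + 21×55 + 20×10 + 16×25 + 15×10 = 3760.

3760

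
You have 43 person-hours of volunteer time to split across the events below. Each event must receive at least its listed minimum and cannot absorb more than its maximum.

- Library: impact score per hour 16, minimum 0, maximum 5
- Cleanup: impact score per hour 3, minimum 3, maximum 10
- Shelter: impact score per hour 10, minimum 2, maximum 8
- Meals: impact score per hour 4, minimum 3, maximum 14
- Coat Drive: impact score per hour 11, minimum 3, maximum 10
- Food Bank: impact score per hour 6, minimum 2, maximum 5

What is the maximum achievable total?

357

Meeting every minimum uses 0+3+2+3+3+2 = 13 person-hours, leaving 30.
Rank by impact score per hour: Library 16 > Coat Drive 11 > Shelter 10 > Food Bank 6 > Meals 4 > Cleanup 3.
Library: +5 to 5 (cap) ; 25 left.
Give Coat Drive 7 more to hit its cap of 10 ; 18 left.
Shelter takes 6 more to reach its cap of 8 ; 12 left.
Food Bank: +3 to 5 (cap) ; 9 left.
Only 9 left; Meals takes them to reach 12.
Total = 16×5 + 3×3 + 10×8 + 4×12 + 11×10 + 6×5 = 357.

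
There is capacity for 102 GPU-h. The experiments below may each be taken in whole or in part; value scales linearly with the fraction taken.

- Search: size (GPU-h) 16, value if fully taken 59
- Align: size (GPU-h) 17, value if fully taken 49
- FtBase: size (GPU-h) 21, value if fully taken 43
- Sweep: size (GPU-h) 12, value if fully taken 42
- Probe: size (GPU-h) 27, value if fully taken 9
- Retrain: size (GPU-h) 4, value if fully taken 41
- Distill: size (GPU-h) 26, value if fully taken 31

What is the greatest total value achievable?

Best value per unit of size first: Retrain 41/4≈10.2, Search 59/16≈3.69, Sweep 42/12≈3.5, Align 49/17≈2.88, FtBase 43/21≈2.05, Distill 31/26≈1.19, Probe 9/27≈0.333.
Retrain: take in full, 4 GPU-h for value 41 → 98 left.
Search: take in full, 16 GPU-h for value 59 → 82 left.
Take all of Sweep (12 GPU-h, value 42) → 70 GPU-h left.
Take all of Align (17 GPU-h, value 49) → 53 GPU-h left.
Take all of FtBase (21 GPU-h, value 43) → 32 GPU-h left.
Take all of Distill (26 GPU-h, value 31) → 6 GPU-h left.
6 GPU-h left: a 6/27 share of Probe gives 9×6/27 = 2.
Total value = 267.

267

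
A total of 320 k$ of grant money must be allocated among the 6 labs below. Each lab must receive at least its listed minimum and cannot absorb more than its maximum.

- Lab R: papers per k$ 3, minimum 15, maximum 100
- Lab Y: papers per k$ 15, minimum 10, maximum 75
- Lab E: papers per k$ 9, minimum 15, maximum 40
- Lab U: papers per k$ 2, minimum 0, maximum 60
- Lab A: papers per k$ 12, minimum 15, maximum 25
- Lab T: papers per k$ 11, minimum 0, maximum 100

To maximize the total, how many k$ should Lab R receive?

80

Meeting every minimum uses 15+10+15+0+15+0 = 55 k$, leaving 265.
Highest papers per k$ first: Lab Y 15 > Lab A 12 > Lab T 11 > Lab E 9 > Lab R 3 > Lab U 2.
Lab Y: +65 to 75 (cap) → 200 left.
Give Lab A 10 more to hit its cap of 25 → 190 left.
Lab T takes 100 more to reach its cap of 100 → 90 left.
Lab E: +25 to 40 (cap) → 65 left.
Only 65 left; Lab R takes them to reach 80.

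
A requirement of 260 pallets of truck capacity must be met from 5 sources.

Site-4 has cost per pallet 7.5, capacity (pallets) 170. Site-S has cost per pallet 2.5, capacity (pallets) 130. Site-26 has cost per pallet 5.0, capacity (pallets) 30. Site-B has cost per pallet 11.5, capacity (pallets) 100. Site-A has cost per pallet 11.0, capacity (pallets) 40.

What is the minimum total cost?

Fill from the cheapest source first.
Site-S (2.5): use full 130 ; 130 pallets to go.
Site-26 (5.0): use full 30 ; 100 pallets to go.
Take 100 from Site-4 at 7.5 to finish.
Site-A, Site-B: unused.
Cost = 130×2.5 + 30×5.0 + 100×7.5 = 1225.

1225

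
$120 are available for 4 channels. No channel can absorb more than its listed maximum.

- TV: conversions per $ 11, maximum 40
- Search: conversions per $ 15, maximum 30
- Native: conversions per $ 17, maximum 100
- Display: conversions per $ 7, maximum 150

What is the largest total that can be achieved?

Rank by conversions per $: Native 17 > Search 15 > TV 11 > Display 7.
Give Native 100 to hit its cap of 100 ; 20 left.
Only 20 left; Search takes them to reach 20.
Total = 15×20 + 17×100 = 2000.

2000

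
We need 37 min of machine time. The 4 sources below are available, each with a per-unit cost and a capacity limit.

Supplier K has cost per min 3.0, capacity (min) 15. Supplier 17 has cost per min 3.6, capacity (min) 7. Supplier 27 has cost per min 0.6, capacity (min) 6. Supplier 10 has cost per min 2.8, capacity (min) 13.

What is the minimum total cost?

95.8

Fill from the cheapest source first.
Take 6 from Supplier 27 at 0.6 — need 31 more.
Supplier 10 at 2.8: take all 13 min — 18 still needed.
Supplier K at 3.0: take all 15 min — 3 still needed.
Take 3 from Supplier 17 at 3.6 to finish.
Cost = 6×0.6 + 13×2.8 + 15×3.0 + 3×3.6 = 95.8.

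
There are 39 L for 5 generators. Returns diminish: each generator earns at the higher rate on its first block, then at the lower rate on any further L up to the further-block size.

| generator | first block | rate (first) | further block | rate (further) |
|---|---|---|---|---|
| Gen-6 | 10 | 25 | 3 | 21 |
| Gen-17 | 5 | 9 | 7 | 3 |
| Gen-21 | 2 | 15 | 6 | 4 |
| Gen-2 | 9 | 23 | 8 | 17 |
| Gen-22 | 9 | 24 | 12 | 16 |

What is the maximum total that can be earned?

Rank every tier by rate: Gen-6/first 25 > Gen-22/first 24 > Gen-2/first 23 > Gen-6/second 21 > Gen-2/second 17 > Gen-22/second 16 > Gen-21/first 15 > Gen-17/first 9 > Gen-21/second 4 > Gen-17/second 3.
Gen-6 first at 25: fill all 10 ; 29 left.
Gen-22 first at 24: fill all 9 ; 20 left.
Gen-2 first at 23: fill all 9 ; 11 left.
Gen-6/second (21): +3 ; 8 left.
Gen-2/second (17): +8 ; 0 left.
Total = 25×10 + 24×9 + 23×9 + 21×3 + 17×8 = 872.

872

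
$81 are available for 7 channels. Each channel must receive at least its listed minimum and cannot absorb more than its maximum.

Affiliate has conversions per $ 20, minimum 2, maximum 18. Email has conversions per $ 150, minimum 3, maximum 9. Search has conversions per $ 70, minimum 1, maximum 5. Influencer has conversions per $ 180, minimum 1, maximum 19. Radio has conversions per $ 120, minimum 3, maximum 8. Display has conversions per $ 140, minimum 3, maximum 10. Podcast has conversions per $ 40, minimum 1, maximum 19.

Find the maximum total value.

Meeting every minimum uses 2+3+1+1+3+3+1 = 14 $, leaving 67.
Order the channels by conversions per $: Influencer 180 > Email 150 > Display 140 > Radio 120 > Search 70 > Podcast 40 > Affiliate 20.
Influencer takes 18 more to reach its cap of 19 → 49 left.
Email takes 6 more to reach its cap of 9 → 43 left.
Give Display 7 more to hit its cap of 10 → 36 left.
Radio: +5 to 8 (cap) → 31 left.
Search: +4 to 5 (cap) → 27 left.
Podcast: +18 to 19 (cap) → 9 left.
Affiliate has room for 16 more but only 9 remain, so it gets 11.
Total = 20×11 + 150×9 + 70×5 + 180×19 + 120×8 + 140×10 + 40×19 = 8460.

8460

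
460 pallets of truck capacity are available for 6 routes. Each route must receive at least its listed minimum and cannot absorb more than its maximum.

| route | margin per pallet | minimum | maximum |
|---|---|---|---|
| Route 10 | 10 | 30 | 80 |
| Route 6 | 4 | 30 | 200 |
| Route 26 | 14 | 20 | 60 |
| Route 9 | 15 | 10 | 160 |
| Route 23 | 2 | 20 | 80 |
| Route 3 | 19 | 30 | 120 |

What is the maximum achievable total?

Meeting every minimum uses 30+30+20+10+20+30 = 140 pallets, leaving 320.
Highest margin per pallet first: Route 3 19 > Route 9 15 > Route 26 14 > Route 10 10 > Route 6 4 > Route 23 2.
Give Route 3 90 more to hit its cap of 120 — 230 left.
Route 9: +150 to 160 (cap) — 80 left.
Route 26: +40 to 60 (cap) — 40 left.
Route 10: +40 (room for 50) → 70. Pool exhausted.
Total = 10×70 + 4×30 + 14×60 + 15×160 + 2×20 + 19×120 = 6380.

6380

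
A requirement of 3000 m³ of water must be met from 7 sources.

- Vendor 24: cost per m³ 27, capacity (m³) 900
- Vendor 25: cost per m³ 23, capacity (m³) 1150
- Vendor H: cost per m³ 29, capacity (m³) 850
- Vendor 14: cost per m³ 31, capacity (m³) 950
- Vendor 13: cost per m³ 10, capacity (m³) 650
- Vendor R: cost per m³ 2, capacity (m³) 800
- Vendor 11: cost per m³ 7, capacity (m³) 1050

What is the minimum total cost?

26950

Use sources in increasing cost order.
Vendor R (2): use full 800 ; 2200 m³ to go.
Vendor 11 (7): use full 1050 ; 1150 m³ to go.
Take 650 from Vendor 13 at 10 ; need 500 more.
Vendor 25 at 23: take 500 of its 1150 ; requirement met.
Vendor 24, Vendor H, Vendor 14: unused.
Cost = 800×2 + 1050×7 + 650×10 + 500×23 = 26950.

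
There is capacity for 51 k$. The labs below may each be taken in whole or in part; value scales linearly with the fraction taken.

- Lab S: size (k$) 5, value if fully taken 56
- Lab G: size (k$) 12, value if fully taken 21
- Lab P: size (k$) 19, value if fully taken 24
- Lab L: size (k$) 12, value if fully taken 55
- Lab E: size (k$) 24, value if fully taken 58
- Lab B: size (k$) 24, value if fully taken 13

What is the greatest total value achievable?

186.5

Rank by value-to-size ratio: Lab S 56/5≈11.2, Lab L 55/12≈4.58, Lab E 58/24≈2.42, Lab G 21/12≈1.75, Lab P 24/19≈1.26, Lab B 13/24≈0.542.
Take all of Lab S (5 k$, value 56) ; 46 k$ left.
All 12 k$ of Lab L fit (value 55) ; 34 remain.
All 24 k$ of Lab E fit (value 58) ; 10 remain.
Only 10 k$ remain; take 10/12 of Lab G for value 21×10/12 = 17.5.
Total value = 186.5.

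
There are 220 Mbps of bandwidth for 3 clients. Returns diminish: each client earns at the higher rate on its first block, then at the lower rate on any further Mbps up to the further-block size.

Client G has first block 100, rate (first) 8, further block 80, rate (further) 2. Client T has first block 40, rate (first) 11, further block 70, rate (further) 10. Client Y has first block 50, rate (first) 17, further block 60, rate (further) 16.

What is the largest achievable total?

2950

Order all 6 blocks by rate: Client Y/T1 17 > Client Y/T2 16 > Client T/T1 11 > Client T/T2 10 > Client G/T1 8 > Client G/T2 2.
Client Y T1 at 17: fill all 50 — 170 left.
Client Y T2 at 16: fill all 60 — 110 left.
Client T/T1 (11): +40 — 70 left.
Client T/T2 (10): +70 — 0 left.
Total = 17×50 + 16×60 + 11×40 + 10×70 = 2950.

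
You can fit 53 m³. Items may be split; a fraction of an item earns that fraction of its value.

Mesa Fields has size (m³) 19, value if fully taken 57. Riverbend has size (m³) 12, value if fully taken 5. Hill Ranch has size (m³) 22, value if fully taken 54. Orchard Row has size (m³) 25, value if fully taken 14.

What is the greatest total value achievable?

117.72

Sort by value density: Mesa Fields 57/19≈3, Hill Ranch 54/22≈2.45, Orchard Row 14/25≈0.56, Riverbend 5/12≈0.417.
Mesa Fields: take in full, 19 m³ for value 57 → 34 left.
Hill Ranch: take in full, 22 m³ for value 54 → 12 left.
Fill the last 12 m³ with part of Orchard Row: 12/25 of it earns 6.72.
Total value = 117.72.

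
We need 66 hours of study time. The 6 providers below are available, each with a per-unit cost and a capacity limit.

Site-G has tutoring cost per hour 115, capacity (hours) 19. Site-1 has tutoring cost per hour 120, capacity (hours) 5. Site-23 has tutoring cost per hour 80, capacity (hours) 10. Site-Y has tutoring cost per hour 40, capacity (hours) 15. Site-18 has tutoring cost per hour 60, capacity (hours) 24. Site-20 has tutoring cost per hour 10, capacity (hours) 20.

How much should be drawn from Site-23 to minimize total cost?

7

Cheapest first:
Site-20 (10): use full 20 ; 46 hours to go.
Site-Y at 40: take all 15 hours ; 31 still needed.
Site-18 at 60: take all 24 hours ; 7 still needed.
Site-23 at 80: take 7 of its 10 ; requirement met.
Site-G, Site-1: unused.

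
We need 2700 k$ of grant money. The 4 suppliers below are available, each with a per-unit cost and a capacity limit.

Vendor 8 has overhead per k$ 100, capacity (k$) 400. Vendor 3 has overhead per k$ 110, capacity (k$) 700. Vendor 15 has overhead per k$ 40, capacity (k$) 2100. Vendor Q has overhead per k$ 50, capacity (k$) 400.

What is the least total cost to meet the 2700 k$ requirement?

Cheapest first:
Vendor 15 (40): use full 2100 — 600 k$ to go.
Take 400 from Vendor Q at 50 — need 200 more.
Vendor 8 at 100: take 200 of its 400 — requirement met.
Vendor 3: unused.
Cost = 2100×40 + 400×50 + 200×100 = 124000.

124000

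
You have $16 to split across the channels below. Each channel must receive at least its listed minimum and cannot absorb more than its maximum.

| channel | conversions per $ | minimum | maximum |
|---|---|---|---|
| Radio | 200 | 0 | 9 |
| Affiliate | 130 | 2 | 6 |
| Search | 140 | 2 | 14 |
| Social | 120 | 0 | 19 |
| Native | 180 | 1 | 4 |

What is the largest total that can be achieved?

Meeting every minimum uses 0+2+2+0+1 = 5 $, leaving 11.
Rank by conversions per $: Radio 200 > Native 180 > Search 140 > Affiliate 130 > Social 120.
Radio: +9 to 9 (cap) ; 2 left.
Native has room for 3 more but only 2 remain, so it gets 3.
Total = 200×9 + 130×2 + 140×2 + 180×3 = 2880.

2880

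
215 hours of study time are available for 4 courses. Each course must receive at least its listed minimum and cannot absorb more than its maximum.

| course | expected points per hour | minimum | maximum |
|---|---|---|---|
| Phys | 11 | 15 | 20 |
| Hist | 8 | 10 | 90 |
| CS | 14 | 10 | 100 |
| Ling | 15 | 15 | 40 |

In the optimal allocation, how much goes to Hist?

55

Meeting every minimum uses 15+10+10+15 = 50 hours, leaving 165.
Rank by expected points per hour: Ling 15 > CS 14 > Phys 11 > Hist 8.
Ling: +25 to 40 (cap) ; 140 left.
Give CS 90 more to hit its cap of 100 ; 50 left.
Phys takes 5 more to reach its cap of 20 ; 45 left.
Hist: +45 (room for 80) → 55. Pool exhausted.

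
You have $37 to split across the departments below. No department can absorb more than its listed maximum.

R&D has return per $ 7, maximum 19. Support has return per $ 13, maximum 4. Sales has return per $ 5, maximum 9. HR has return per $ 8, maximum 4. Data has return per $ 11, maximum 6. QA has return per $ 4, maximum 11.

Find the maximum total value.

303

Rank by return per $: Support 13 > Data 11 > HR 8 > R&D 7 > Sales 5 > QA 4.
Support: +4 to 4 (cap) ; 33 left.
Give Data 6 to hit its cap of 6 ; 27 left.
HR: +4 to 4 (cap) ; 23 left.
R&D: +19 to 19 (cap) ; 4 left.
Only 4 left; Sales takes them to reach 4.
Total = 7×19 + 13×4 + 5×4 + 8×4 + 11×6 = 303.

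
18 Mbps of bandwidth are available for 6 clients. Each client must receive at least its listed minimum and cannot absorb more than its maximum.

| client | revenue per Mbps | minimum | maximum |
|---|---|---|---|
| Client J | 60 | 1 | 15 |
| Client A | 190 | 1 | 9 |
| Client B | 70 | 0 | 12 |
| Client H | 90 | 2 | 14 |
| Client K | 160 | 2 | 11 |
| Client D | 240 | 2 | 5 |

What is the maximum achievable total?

Meeting every minimum uses 1+1+0+2+2+2 = 8 Mbps, leaving 10.
Rank by revenue per Mbps: Client D 240 > Client A 190 > Client K 160 > Client H 90 > Client B 70 > Client J 60.
Give Client D 3 more to hit its cap of 5 ; 7 left.
Client A has room for 8 more but only 7 remain, so it gets 8.
Total = 60×1 + 190×8 + 90×2 + 160×2 + 240×5 = 3280.

3280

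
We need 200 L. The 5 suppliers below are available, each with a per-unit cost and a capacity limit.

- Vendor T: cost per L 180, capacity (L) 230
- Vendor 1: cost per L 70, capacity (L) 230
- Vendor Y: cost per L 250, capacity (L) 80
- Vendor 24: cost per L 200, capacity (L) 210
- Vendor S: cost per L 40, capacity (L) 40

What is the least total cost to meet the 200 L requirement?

Use suppliers in increasing cost order.
Vendor S (40): use full 40 — 160 L to go.
Vendor 1 at 70: take 160 of its 230 — requirement met.
Vendor T, Vendor 24, Vendor Y: unused.
Cost = 40×40 + 160×70 = 12800.

12800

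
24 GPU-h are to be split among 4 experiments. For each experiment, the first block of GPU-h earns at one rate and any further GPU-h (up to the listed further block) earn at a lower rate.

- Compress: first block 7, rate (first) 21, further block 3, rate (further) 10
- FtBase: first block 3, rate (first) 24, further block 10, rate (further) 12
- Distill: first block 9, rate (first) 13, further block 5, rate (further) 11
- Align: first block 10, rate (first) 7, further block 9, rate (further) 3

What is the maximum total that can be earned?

Treat each block as its own option and order by rate: FtBase/first 24 > Compress/first 21 > Distill/first 13 > FtBase/second 12 > Distill/second 11 > Compress/second 10 > Align/first 7 > Align/second 3.
Fill FtBase first block (3 at 24) ; 21 left.
Compress first at 21: fill all 7 ; 14 left.
Fill Distill first block (9 at 13) ; 5 left.
FtBase second at 12: only 5 left, fill 5.
Total = 24×3 + 21×7 + 13×9 + 12×5 = 396.

396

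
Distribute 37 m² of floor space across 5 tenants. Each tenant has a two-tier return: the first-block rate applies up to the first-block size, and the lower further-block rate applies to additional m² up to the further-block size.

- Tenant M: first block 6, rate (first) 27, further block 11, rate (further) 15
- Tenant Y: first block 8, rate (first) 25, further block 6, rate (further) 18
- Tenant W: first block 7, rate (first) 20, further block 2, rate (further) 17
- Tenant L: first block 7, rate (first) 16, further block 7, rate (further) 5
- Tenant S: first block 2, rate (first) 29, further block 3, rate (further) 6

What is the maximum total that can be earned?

798

Rank every tier by rate: Tenant S/first 29 > Tenant M/first 27 > Tenant Y/first 25 > Tenant W/first 20 > Tenant Y/second 18 > Tenant W/second 17 > Tenant L/first 16 > Tenant M/second 15 > Tenant S/second 6 > Tenant L/second 5.
Tenant S first at 29: fill all 2 → 35 left.
Tenant M first at 27: fill all 6 → 29 left.
Tenant Y first at 25: fill all 8 → 21 left.
Tenant W/first (20): +7 → 14 left.
Tenant Y/second (18): +6 → 8 left.
Fill Tenant W second block (2 at 17) → 6 left.
Tenant L/first: +6 of 7 at 16; pool empty.
Total = 29×2 + 27×6 + 25×8 + 20×7 + 18×6 + 17×2 + 16×6 = 798.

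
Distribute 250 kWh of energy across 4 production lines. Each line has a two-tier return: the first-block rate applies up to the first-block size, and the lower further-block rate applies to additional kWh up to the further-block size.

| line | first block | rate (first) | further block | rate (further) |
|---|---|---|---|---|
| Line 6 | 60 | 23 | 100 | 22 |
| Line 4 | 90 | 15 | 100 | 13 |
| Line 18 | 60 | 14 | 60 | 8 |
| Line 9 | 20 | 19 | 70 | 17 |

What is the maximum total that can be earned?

Rank every tier by rate: Line 6/first 23 > Line 6/second 22 > Line 9/first 19 > Line 9/second 17 > Line 4/first 15 > Line 18/first 14 > Line 4/second 13 > Line 18/second 8.
Line 6 first at 23: fill all 60 ; 190 left.
Line 6/second (22): +100 ; 90 left.
Fill Line 9 first block (20 at 19) ; 70 left.
Line 9 second at 17: fill all 70 ; 0 left.
Total = 23×60 + 22×100 + 19×20 + 17×70 = 5150.

5150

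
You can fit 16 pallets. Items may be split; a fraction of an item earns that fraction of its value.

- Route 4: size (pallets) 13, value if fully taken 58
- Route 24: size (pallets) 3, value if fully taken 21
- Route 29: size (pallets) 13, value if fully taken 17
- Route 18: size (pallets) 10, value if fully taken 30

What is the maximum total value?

79

Sort by value density: Route 24 21/3≈7, Route 4 58/13≈4.46, Route 18 30/10≈3, Route 29 17/13≈1.31.
Route 24: take in full, 3 pallets for value 21 — 13 left.
All 13 pallets of Route 4 fit (value 58) — 0 remain.
Total value = 79.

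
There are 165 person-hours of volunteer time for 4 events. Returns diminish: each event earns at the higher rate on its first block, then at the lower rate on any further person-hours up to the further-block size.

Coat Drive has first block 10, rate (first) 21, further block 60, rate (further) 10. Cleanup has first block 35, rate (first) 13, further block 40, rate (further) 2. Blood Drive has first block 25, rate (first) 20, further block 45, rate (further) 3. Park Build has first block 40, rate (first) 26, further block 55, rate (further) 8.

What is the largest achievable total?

2755

Rank every tier by rate: Park Build/first 26 > Coat Drive/first 21 > Blood Drive/first 20 > Cleanup/first 13 > Coat Drive/second 10 > Park Build/second 8 > Blood Drive/second 3 > Cleanup/second 2.
Fill Park Build first block (40 at 26) — 125 left.
Coat Drive/first (21): +10 — 115 left.
Blood Drive/first (20): +25 — 90 left.
Cleanup first at 13: fill all 35 — 55 left.
55 remain; put them into Coat Drive second at 10.
Total = 26×40 + 21×10 + 20×25 + 13×35 + 10×55 = 2755.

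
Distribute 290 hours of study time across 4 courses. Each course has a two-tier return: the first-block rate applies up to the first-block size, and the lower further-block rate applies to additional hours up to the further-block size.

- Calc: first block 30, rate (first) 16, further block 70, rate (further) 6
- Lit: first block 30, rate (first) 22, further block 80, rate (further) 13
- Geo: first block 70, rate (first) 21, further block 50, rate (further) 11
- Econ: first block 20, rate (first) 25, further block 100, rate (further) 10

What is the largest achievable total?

4800

Rank every tier by rate: Econ/tier1 25 > Lit/tier1 22 > Geo/tier1 21 > Calc/tier1 16 > Lit/tier2 13 > Geo/tier2 11 > Econ/tier2 10 > Calc/tier2 6.
Econ/tier1 (25): +20 — 270 left.
Lit tier1 at 22: fill all 30 — 240 left.
Geo/tier1 (21): +70 — 170 left.
Calc tier1 at 16: fill all 30 — 140 left.
Fill Lit tier2 block (80 at 13) — 60 left.
Fill Geo tier2 block (50 at 11) — 10 left.
10 remain; put them into Econ tier2 at 10.
Total = 25×20 + 22×30 + 21×70 + 16×30 + 13×80 + 11×50 + 10×10 = 4800.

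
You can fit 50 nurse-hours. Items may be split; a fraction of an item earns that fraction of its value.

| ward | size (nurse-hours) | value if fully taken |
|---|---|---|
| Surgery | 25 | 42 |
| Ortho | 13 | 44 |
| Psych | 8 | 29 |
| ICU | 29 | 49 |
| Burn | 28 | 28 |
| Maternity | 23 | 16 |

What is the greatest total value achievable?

Best value per unit of size first: Psych 29/8≈3.62, Ortho 44/13≈3.38, ICU 49/29≈1.69, Surgery 42/25≈1.68, Burn 28/28≈1, Maternity 16/23≈0.696.
All 8 nurse-hours of Psych fit (value 29) ; 42 remain.
Ortho: take in full, 13 nurse-hours for value 44 ; 29 left.
ICU: take in full, 29 nurse-hours for value 49 ; 0 left.
Total value = 122.

122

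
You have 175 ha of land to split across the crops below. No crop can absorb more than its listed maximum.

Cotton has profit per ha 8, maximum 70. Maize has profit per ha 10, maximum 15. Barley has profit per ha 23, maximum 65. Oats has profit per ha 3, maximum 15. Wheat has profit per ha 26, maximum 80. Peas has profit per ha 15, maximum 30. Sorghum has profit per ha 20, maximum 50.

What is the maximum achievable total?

Order the crops by profit per ha: Wheat 26 > Barley 23 > Sorghum 20 > Peas 15 > Maize 10 > Cotton 8 > Oats 3.
Wheat: +80 to 80 (cap) → 95 left.
Give Barley 65 to hit its cap of 65 → 30 left.
Sorghum has room for 50 but only 30 remain, so it gets 30.
Total = 23×65 + 26×80 + 20×30 = 4175.

4175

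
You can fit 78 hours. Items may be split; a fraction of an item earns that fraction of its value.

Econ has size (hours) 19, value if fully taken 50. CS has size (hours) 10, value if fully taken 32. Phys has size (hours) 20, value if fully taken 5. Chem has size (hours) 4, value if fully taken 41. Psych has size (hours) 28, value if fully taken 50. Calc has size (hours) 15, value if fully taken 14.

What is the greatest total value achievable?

187.5

Best value per unit of size first: Chem 41/4≈10.2, CS 32/10≈3.2, Econ 50/19≈2.63, Psych 50/28≈1.79, Calc 14/15≈0.933, Phys 5/20≈0.25.
Chem: take in full, 4 hours for value 41 ; 74 left.
CS: take in full, 10 hours for value 32 ; 64 left.
Take all of Econ (19 hours, value 50) ; 45 hours left.
All 28 hours of Psych fit (value 50) ; 17 remain.
Take all of Calc (15 hours, value 14) ; 2 hours left.
Only 2 hours remain; take 2/20 of Phys for value 5×2/20 = 0.5.
Total value = 187.5.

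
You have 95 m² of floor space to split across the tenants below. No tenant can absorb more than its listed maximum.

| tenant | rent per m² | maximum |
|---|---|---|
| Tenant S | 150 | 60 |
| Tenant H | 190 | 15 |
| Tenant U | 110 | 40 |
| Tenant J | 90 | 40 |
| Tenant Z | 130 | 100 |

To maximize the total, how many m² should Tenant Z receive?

20

Highest rent per m² first: Tenant H 190 > Tenant S 150 > Tenant Z 130 > Tenant U 110 > Tenant J 90.
Tenant H takes 15 to reach its cap of 15 → 80 left.
Give Tenant S 60 to hit its cap of 60 → 20 left.
Tenant Z has room for 100 but only 20 remain, so it gets 20.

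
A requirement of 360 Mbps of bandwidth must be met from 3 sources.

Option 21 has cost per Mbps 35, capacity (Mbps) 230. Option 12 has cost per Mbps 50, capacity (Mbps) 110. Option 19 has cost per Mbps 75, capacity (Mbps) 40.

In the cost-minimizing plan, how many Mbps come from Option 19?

20

Cheapest first:
Option 21 (35): use full 230 ; 130 Mbps to go.
Option 12 at 50: take all 110 Mbps ; 20 still needed.
Option 19 at 75: take 20 of its 40 ; requirement met.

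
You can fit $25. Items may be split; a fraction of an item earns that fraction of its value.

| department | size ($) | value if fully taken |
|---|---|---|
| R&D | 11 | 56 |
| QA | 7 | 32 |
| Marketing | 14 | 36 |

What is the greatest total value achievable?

106

Best value per unit of size first: R&D 56/11≈5.09, QA 32/7≈4.57, Marketing 36/14≈2.57.
R&D: take in full, 11 $ for value 56 ; 14 left.
Take all of QA (7 $, value 32) ; 7 $ left.
7 $ left: a 7/14 share of Marketing gives 36×7/14 = 18.
Total value = 106.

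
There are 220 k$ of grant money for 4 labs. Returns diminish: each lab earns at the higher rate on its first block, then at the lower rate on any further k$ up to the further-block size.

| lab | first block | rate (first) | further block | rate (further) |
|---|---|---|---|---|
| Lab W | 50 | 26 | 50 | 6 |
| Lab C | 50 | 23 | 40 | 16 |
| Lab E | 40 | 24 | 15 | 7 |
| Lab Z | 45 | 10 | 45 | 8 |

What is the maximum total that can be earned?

Rank every tier by rate: Lab W/tier1 26 > Lab E/tier1 24 > Lab C/tier1 23 > Lab C/tier2 16 > Lab Z/tier1 10 > Lab Z/tier2 8 > Lab E/tier2 7 > Lab W/tier2 6.
Fill Lab W tier1 block (50 at 26) — 170 left.
Fill Lab E tier1 block (40 at 24) — 130 left.
Lab C/tier1 (23): +50 — 80 left.
Fill Lab C tier2 block (40 at 16) — 40 left.
40 remain; put them into Lab Z tier1 at 10.
Total = 26×50 + 24×40 + 23×50 + 16×40 + 10×40 = 4450.

4450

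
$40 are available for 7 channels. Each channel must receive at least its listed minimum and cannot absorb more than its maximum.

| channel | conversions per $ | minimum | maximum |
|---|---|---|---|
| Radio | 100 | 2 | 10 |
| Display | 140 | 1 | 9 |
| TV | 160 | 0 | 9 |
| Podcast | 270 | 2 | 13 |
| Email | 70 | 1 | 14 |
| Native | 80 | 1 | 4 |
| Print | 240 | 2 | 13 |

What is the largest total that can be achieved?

8560

Meeting every minimum uses 2+1+0+2+1+1+2 = 9 $, leaving 31.
Rank by conversions per $: Podcast 270 > Print 240 > TV 160 > Display 140 > Radio 100 > Native 80 > Email 70.
Podcast: +11 to 13 (cap) — 20 left.
Give Print 11 more to hit its cap of 13 — 9 left.
TV takes 9 more to reach its cap of 9 — 0 left.
Total = 100×2 + 140×1 + 160×9 + 270×13 + 70×1 + 80×1 + 240×13 = 8560.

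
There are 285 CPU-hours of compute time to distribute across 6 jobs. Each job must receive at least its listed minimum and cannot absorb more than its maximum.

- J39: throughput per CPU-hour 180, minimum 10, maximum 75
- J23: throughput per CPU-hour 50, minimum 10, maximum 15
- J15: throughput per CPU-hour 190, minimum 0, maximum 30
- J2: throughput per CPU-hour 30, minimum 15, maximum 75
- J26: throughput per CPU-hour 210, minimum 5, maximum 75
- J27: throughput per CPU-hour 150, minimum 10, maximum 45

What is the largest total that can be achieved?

Meeting every minimum uses 10+10+0+15+5+10 = 50 CPU-hours, leaving 235.
Rank by throughput per CPU-hour: J26 210 > J15 190 > J39 180 > J27 150 > J23 50 > J2 30.
J26: +70 to 75 (cap) — 165 left.
Give J15 30 more to hit its cap of 30 — 135 left.
Give J39 65 more to hit its cap of 75 — 70 left.
Give J27 35 more to hit its cap of 45 — 35 left.
Give J23 5 more to hit its cap of 15 — 30 left.
J2 has room for 60 more but only 30 remain, so it gets 45.
Total = 180×75 + 50×15 + 190×30 + 30×45 + 210×75 + 150×45 = 43800.

43800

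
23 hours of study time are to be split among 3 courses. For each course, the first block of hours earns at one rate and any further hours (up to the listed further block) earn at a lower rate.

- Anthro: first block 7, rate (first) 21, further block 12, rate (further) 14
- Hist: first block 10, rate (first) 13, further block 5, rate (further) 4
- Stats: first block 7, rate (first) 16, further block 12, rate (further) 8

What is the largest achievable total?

Treat each block as its own option and order by rate: Anthro/tier1 21 > Stats/tier1 16 > Anthro/tier2 14 > Hist/tier1 13 > Stats/tier2 8 > Hist/tier2 4.
Fill Anthro tier1 block (7 at 21) — 16 left.
Stats tier1 at 16: fill all 7 — 9 left.
Anthro tier2 at 14: only 9 left, fill 9.
Total = 21×7 + 16×7 + 14×9 = 385.

385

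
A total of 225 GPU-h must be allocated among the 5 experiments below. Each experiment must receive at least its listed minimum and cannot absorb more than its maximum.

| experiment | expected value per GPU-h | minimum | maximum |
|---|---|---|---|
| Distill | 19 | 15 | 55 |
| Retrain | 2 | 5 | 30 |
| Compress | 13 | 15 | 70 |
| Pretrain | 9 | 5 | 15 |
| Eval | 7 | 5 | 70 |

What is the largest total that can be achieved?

Meeting every minimum uses 15+5+15+5+5 = 45 GPU-h, leaving 180.
Order the experiments by expected value per GPU-h: Distill 19 > Compress 13 > Pretrain 9 > Eval 7 > Retrain 2.
Distill takes 40 more to reach its cap of 55 ; 140 left.
Compress: +55 to 70 (cap) ; 85 left.
Pretrain: +10 to 15 (cap) ; 75 left.
Give Eval 65 more to hit its cap of 70 ; 10 left.
Retrain has room for 25 more but only 10 remain, so it gets 15.
Total = 19×55 + 2×15 + 13×70 + 9×15 + 7×70 = 2610.

2610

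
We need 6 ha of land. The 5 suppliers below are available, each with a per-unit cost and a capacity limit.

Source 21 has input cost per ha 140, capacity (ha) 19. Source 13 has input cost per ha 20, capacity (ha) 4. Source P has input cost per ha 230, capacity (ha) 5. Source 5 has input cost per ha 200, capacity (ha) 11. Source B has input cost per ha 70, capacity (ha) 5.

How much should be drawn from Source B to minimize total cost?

2

Fill from the cheapest supplier first.
Source 13 (20): use full 4 — 2 ha to go.
Source B at 70: take 2 of its 5 — requirement met.
Source 21, Source 5, Source P: unused.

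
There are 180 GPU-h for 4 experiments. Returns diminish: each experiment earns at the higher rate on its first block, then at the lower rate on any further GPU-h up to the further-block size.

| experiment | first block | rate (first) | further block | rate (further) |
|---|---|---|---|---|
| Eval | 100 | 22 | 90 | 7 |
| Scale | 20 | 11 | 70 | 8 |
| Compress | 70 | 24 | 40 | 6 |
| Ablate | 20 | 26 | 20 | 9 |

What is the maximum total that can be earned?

Rank every tier by rate: Ablate/first 26 > Compress/first 24 > Eval/first 22 > Scale/first 11 > Ablate/second 9 > Scale/second 8 > Eval/second 7 > Compress/second 6.
Ablate first at 26: fill all 20 — 160 left.
Compress/first (24): +70 — 90 left.
Eval/first: +90 of 100 at 22; pool empty.
Total = 26×20 + 24×70 + 22×90 = 4180.

4180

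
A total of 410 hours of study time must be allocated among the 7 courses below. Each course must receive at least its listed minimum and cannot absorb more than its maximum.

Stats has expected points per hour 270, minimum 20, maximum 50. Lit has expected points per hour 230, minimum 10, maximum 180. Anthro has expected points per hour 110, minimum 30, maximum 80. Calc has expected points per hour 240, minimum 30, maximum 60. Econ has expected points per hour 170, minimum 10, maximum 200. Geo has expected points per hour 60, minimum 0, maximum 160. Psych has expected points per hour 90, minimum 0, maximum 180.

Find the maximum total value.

87900

Meeting every minimum uses 20+10+30+30+10+0+0 = 100 hours, leaving 310.
Order the courses by expected points per hour: Stats 270 > Calc 240 > Lit 230 > Econ 170 > Anthro 110 > Psych 90 > Geo 60.
Stats: +30 to 50 (cap) — 280 left.
Give Calc 30 more to hit its cap of 60 — 250 left.
Lit takes 170 more to reach its cap of 180 — 80 left.
Only 80 left; Econ takes them to reach 90.
Total = 270×50 + 230×180 + 110×30 + 240×60 + 170×90 = 87900.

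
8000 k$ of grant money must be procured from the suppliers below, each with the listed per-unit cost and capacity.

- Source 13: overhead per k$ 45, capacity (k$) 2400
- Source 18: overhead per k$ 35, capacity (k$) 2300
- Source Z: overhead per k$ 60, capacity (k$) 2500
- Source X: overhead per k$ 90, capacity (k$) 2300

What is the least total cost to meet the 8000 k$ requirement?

410500

Use suppliers in increasing cost order.
Source 18 (35): use full 2300 — 5700 k$ to go.
Source 13 at 45: take all 2400 k$ — 3300 still needed.
Source Z at 60: take all 2500 k$ — 800 still needed.
Source X (90): take the remaining 800 — done.
Cost = 2300×35 + 2400×45 + 2500×60 + 800×90 = 410500.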